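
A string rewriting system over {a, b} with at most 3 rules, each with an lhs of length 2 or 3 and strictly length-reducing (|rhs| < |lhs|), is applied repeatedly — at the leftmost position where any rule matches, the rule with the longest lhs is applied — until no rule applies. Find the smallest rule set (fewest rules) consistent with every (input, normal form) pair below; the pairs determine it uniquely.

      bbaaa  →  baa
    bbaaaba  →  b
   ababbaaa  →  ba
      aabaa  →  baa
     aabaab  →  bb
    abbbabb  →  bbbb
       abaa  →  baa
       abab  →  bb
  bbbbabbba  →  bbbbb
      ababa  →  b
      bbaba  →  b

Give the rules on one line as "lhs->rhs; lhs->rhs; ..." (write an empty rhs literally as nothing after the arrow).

ab->b; bba->b

  | bbaaa => baa
  | bbaaaba => baaba => baba => bba => b
  | ababbaaa => babbaaa => bbbaaa => bbaa => ba
  | aabaa => abaa => baa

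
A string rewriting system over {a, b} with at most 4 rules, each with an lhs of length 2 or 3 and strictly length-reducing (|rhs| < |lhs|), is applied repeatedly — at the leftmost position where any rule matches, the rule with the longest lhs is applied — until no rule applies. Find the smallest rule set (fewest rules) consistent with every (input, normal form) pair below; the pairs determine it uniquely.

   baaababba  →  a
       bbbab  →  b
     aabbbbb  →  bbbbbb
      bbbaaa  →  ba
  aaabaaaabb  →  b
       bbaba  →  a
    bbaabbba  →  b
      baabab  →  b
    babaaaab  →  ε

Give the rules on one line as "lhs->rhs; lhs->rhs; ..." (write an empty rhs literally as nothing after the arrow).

aa->b; ab->b; abb->; bba->ab

  | baaababba => bbababba => abbabba => abba => a
  | bbbab => babb => b
  | aabbbbb => bbbbbb
  | bbbaaa => babaa => bbaa => aba => ba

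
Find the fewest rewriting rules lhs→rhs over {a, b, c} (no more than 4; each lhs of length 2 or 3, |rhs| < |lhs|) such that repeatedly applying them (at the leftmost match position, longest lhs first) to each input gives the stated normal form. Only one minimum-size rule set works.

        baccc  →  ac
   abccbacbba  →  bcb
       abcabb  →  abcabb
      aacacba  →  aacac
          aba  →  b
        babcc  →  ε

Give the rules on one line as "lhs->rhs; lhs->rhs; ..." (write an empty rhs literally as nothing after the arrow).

  | baccc => ccc => ac
  | abccbacbba => ababacbba => bbacbba => bcbba => bcb
  | abcabb
  | aacacba => aacac

aba->b; ba->; cc->a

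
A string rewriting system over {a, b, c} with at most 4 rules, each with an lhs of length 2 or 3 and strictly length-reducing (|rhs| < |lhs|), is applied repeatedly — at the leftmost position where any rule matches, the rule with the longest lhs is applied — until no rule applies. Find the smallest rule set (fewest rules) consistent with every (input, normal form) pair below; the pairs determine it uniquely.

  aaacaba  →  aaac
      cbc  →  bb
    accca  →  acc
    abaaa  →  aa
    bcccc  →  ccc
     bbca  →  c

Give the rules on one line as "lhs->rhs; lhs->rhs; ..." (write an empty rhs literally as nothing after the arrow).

  | aaacaba => aaaba => aaac
  | cbc => bb
  | accca => acc
  | abaaa => acaa => aa

ba->c; bc->; ca->; cbc->bb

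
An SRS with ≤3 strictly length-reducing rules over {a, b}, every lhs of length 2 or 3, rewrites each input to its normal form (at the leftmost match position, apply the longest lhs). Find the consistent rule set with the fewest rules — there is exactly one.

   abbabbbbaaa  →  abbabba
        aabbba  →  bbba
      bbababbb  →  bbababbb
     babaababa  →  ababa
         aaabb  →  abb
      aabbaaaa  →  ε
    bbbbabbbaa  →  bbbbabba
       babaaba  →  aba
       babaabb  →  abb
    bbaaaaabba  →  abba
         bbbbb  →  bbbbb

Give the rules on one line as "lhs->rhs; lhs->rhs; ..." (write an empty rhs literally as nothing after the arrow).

aa->; baa->a

  | abbabbbbaaa => abbabbbaa => abbabba
  | aabbba => bbba
  | bbababbb
  | babaababa => baababa => ababa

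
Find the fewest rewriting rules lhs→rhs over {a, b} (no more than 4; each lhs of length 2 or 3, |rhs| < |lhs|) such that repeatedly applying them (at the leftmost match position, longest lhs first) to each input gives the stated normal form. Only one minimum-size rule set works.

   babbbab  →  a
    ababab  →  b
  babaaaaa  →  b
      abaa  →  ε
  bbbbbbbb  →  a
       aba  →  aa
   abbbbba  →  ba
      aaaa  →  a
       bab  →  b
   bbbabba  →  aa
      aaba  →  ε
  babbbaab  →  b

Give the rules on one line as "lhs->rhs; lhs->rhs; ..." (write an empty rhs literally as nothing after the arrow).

aaa->; ab->; aba->aa; bb->a

  | babbbab => bbbab => abab => aab => a
  | ababab => aabab => aaab => b
  | babaaaaa => baaaaaa => baaa => b
  | abaa => aaa => ε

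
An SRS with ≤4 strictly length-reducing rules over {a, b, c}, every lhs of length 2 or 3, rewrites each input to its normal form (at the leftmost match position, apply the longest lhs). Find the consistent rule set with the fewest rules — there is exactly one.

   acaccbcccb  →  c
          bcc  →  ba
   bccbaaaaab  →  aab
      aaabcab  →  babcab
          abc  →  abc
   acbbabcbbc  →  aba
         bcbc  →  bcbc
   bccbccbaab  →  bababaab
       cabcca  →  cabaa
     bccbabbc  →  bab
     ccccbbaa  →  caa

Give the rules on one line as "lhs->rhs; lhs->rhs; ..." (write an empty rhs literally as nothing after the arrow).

aaa->ba; ac->; bb->; cc->a

  | acaccbcccb => accbcccb => cbcccb => cbacb => cbb => c
  | bcc => ba
  | bccbaaaaab => babaaaaab => babbaaab => baaaab => bbaab => aab
  | aaabcab => babcab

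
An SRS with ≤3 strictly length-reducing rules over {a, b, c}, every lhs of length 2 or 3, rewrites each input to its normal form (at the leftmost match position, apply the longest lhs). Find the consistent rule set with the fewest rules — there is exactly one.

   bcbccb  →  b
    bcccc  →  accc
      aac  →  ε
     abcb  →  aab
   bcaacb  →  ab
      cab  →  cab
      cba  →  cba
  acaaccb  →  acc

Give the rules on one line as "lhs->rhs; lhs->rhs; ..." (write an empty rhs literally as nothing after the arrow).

  | bcbccb => abccb => aacb => b
  | bcccc => accc
  | aac => ε
  | abcb => aab

aac->; bc->a; ccb->cc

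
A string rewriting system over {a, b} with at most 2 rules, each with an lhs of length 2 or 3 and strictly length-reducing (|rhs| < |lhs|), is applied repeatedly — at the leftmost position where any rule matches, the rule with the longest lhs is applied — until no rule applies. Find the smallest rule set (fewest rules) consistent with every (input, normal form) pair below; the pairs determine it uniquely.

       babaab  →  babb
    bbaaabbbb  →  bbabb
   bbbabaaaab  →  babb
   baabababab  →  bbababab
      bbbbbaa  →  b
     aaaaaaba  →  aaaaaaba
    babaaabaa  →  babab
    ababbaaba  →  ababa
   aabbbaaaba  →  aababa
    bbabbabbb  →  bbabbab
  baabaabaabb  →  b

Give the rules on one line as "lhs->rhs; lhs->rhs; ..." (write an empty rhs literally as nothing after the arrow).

  | babaab => babb
  | bbaaabbbb => bbabbbb => bbabb
  | bbbabaaaab => babaaaab => babaab => babb
  | baabababab => bbababab

baa->b; bbb->b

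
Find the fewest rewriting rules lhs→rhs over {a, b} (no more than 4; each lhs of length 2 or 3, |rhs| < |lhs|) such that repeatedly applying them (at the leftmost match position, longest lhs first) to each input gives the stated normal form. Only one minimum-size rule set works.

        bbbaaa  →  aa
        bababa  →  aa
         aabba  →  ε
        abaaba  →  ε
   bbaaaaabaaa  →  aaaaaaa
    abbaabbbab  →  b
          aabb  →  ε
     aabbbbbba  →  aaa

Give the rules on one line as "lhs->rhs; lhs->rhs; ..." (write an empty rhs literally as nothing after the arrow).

  | bbbaaa => baaaa => aa
  | bababa => bba => aa
  | aabba => aba => ε
  | abaaba => aba => ε

ab->; aba->; baa->; bba->aa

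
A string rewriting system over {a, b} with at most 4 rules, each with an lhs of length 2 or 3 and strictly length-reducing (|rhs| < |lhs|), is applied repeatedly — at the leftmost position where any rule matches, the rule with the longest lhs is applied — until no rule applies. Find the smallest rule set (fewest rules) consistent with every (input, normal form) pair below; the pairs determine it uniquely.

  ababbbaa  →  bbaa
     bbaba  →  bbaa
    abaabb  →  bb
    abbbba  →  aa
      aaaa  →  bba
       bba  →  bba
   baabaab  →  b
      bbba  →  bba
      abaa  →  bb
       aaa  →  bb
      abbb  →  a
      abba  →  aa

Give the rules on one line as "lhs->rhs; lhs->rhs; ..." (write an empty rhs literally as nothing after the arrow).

  | ababbbaa => aabbbaa => bbaa
  | bbaba => bbaa
  | abaabb => aaabb => bbbb => bbb => bb
  | abbbba => abbba => abba => aba => aa

aaa->bb; aab->; ab->a; bbb->bb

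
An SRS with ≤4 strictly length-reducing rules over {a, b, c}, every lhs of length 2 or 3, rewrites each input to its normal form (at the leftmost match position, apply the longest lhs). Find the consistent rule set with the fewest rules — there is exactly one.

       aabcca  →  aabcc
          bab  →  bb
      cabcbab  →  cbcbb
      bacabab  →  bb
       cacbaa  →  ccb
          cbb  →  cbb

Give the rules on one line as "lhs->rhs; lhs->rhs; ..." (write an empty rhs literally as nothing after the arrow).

ba->b; bca->; ca->c

  | aabcca => aabcc
  | bab => bb
  | cabcbab => cbcbab => cbcbb
  | bacabab => bcabab => bab => bb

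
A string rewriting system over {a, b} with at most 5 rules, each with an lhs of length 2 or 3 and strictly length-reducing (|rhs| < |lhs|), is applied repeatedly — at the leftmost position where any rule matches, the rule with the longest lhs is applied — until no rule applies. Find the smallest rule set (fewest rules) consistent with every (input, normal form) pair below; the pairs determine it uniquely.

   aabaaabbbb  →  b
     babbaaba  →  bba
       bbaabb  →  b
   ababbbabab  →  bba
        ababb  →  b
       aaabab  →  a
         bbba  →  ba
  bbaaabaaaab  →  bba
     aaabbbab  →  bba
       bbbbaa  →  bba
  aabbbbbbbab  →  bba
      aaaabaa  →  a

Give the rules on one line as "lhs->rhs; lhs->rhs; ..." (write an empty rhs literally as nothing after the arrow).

aa->a; ab->a; abb->b; bbb->b

  | aabaaabbbb => abaaabbbb => aaaabbbb => aaabbbb => aabbbb => abbbb => bbb => b
  | babbaaba => bbaaba => bbaba => bbaa => bba
  | bbaabb => bbabb => bbb => b
  | ababbbabab => aabbbabab => abbbabab => bbabab => bbaab => bbab => bba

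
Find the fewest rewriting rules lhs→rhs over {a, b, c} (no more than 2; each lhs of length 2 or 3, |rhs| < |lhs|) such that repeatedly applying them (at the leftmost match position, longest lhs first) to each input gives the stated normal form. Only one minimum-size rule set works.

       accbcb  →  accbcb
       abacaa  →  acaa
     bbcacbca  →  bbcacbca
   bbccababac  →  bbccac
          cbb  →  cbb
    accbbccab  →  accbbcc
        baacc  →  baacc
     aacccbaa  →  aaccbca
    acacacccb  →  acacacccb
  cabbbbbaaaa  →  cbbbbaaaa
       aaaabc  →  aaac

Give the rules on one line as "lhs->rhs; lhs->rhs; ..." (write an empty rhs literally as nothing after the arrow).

  | accbcb
  | abacaa => acaa
  | bbcacbca
  | bbccababac => bbccabac => bbccac

ab->; cba->bc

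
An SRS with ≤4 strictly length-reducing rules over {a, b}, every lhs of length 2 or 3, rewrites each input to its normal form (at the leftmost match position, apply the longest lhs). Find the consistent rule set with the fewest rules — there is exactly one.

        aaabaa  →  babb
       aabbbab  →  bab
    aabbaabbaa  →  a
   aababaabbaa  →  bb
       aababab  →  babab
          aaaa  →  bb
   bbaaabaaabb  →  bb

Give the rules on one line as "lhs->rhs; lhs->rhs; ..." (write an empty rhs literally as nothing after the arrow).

aa->b; aab->aa; bba->

  | aaabaa => babaa => babb
  | aabbbab => aabbab => aabab => aaab => bab
  | aabbaabbaa => aabaabbaa => aaaabbaa => baabbaa => baabaa => baaaa => bbaa => a
  | aababaabbaa => aaabaabbaa => babaabbaa => babaabaa => babaaaa => babbaa => baa => bb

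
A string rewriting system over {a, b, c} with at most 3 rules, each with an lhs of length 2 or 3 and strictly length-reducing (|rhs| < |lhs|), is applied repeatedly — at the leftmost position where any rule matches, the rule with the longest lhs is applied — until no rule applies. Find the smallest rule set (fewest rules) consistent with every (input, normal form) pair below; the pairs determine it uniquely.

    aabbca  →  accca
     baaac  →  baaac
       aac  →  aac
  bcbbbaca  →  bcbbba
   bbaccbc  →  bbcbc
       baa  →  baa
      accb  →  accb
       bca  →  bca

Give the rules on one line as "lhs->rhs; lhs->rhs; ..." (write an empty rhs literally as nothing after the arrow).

abb->cc; bac->b

  | aabbca => accca
  | baaac
  | aac
  | bcbbbaca => bcbbba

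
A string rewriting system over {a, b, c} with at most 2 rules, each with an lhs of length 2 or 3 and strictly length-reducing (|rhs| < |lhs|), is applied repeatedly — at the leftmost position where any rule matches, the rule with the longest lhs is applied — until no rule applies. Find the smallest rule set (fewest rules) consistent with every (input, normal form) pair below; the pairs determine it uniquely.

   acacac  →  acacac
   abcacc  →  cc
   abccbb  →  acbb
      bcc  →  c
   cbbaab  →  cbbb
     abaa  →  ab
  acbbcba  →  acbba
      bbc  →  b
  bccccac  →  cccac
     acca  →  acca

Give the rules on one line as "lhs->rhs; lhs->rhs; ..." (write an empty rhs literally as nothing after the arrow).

aa->; bc->

  | acacac
  | abcacc => aacc => cc
  | abccbb => acbb
  | bcc => c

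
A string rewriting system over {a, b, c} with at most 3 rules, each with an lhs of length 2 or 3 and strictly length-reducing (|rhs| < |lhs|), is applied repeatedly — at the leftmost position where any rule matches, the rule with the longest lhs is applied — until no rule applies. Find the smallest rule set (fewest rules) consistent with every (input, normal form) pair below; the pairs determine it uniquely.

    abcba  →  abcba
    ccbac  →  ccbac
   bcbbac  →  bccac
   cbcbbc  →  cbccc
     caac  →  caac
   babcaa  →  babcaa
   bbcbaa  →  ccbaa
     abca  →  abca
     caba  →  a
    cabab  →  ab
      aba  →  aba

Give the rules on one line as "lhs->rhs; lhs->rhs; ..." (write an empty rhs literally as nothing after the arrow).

bb->c; cab->

  | abcba
  | ccbac
  | bcbbac => bccac
  | cbcbbc => cbccc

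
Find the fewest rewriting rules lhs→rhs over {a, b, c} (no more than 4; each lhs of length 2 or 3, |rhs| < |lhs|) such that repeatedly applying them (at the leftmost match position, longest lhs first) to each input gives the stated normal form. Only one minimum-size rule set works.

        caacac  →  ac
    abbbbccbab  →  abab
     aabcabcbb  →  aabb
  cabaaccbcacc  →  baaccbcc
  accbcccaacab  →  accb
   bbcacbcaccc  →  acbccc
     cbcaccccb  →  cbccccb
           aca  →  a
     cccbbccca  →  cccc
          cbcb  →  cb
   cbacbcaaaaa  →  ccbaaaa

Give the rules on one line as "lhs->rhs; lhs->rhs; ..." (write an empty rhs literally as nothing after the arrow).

  | caacac => acac => ac
  | abbbbccbab => abbcbab => abab
  | aabcabcbb => aabbcbb => aabb
  | cabaaccbcacc => baaccbcacc => baaccbcc

bac->c; bbc->; bcb->b; ca->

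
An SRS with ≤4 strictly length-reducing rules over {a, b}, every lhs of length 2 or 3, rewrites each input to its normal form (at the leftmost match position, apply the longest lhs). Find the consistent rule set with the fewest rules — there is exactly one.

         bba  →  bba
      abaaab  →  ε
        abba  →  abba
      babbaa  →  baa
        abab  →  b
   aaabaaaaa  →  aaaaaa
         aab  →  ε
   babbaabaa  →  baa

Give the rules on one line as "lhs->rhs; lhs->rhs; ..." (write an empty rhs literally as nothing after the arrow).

aab->; aba->; bab->

  | bba
  | abaaab => aab => ε
  | abba
  | babbaa => baa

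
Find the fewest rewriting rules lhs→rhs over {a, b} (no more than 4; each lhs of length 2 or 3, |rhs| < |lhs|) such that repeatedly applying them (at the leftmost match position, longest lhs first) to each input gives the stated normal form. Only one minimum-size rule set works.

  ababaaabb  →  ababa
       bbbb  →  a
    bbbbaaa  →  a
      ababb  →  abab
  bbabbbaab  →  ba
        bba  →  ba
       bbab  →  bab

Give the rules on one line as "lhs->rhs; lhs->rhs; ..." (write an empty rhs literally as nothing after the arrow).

  | ababaaabb => ababaabb => ababaab => ababaa => ababa
  | bbbb => aab => aa => a
  | bbbbaaa => aabaaa => aaaaa => aaaa => aaa => aa => a
  | ababb => abab

aa->a; aab->aa; bb->b; bbb->aa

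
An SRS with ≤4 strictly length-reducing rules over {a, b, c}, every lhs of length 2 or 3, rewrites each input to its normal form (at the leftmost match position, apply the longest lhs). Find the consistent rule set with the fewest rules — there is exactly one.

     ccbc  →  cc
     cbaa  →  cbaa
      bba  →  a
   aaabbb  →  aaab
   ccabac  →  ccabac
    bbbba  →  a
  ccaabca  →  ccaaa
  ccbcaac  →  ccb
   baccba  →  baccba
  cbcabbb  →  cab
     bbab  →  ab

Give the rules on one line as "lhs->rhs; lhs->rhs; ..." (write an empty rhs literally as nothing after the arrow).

  | ccbc => cc
  | cbaa
  | bba => a
  | aaabbb => aaab

aac->b; bb->; bc->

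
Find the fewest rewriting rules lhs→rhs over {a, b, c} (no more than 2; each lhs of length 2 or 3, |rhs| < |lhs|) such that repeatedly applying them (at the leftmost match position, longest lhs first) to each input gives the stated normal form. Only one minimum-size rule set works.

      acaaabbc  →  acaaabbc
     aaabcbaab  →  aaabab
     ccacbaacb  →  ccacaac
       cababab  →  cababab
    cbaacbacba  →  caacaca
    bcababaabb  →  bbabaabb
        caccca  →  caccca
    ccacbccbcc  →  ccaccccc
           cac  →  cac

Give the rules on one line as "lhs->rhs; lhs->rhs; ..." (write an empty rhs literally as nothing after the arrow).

bca->b; cb->c

  | acaaabbc
  | aaabcbaab => aaabcaab => aaabab
  | ccacbaacb => ccacaacb => ccacaac
  | cababab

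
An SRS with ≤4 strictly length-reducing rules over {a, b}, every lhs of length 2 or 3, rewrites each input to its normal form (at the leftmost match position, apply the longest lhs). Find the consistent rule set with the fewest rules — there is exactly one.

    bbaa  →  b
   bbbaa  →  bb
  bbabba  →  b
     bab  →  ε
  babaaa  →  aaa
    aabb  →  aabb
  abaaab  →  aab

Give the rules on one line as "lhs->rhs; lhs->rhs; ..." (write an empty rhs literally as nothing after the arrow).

  | bbaa => b
  | bbbaa => bb
  | bbabba => bba => b
  | bab => ε

ba->; baa->; bab->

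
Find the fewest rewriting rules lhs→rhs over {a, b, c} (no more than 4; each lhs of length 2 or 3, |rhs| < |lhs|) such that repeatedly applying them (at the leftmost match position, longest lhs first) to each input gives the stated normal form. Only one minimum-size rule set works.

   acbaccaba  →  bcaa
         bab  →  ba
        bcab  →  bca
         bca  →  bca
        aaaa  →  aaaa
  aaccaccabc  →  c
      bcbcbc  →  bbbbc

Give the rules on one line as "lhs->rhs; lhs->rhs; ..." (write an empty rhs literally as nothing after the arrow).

  | acbaccaba => baccaba => bcaba => bcaa
  | bab => ba
  | bcab => bca
  | bca

ab->a; ac->; cbc->bb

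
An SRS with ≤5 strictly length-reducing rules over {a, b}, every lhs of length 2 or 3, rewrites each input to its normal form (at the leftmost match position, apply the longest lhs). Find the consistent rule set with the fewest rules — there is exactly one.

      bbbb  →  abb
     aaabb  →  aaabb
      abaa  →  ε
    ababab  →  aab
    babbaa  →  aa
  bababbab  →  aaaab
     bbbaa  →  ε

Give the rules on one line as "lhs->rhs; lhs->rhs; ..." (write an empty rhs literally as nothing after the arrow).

aba->ba; baa->; bba->aa; bbb->ab

  | bbbb => abb
  | aaabb
  | abaa => baa => ε
  | ababab => babab => bbab => aab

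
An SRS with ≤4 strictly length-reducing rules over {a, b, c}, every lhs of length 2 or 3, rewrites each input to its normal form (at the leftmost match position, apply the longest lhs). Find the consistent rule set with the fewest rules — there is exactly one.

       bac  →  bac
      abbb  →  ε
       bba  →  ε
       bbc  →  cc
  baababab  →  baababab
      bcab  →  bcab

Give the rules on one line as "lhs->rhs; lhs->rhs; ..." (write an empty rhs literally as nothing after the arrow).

  | bac
  | abbb => acb => ε
  | bba => ε
  | bbc => cc

acb->; bb->c; bba->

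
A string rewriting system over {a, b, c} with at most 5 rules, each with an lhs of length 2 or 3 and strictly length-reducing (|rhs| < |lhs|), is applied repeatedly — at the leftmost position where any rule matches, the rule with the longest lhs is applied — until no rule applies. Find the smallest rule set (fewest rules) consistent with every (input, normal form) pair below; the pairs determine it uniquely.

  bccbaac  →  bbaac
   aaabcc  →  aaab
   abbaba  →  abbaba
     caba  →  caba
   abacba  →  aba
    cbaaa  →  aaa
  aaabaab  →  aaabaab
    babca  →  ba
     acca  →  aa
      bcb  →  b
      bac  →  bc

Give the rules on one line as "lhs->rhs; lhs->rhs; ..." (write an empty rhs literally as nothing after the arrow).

  | bccbaac => bbaac
  | aaabcc => aaab
  | abbaba
  | caba

bac->bc; bca->; cb->; cc->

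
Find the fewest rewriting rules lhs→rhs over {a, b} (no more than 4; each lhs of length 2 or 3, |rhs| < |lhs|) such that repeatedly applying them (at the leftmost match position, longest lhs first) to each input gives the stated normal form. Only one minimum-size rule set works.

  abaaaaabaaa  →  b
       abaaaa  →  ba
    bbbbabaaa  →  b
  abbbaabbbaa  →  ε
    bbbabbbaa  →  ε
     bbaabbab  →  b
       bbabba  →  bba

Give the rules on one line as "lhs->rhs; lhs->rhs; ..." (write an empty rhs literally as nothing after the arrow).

  | abaaaaabaaa => baaaaabaaa => baabaaa => babaaa => abaaa => baaa => b
  | abaaaa => baaaa => ba
  | bbbbabaaa => ababaaa => babaaa => abaaa => baaa => b
  | abbbaabbbaa => bbbaabbbaa => aaabbbaa => bbbaa => aaa => ε

aaa->; ab->b; bab->ab; bbb->a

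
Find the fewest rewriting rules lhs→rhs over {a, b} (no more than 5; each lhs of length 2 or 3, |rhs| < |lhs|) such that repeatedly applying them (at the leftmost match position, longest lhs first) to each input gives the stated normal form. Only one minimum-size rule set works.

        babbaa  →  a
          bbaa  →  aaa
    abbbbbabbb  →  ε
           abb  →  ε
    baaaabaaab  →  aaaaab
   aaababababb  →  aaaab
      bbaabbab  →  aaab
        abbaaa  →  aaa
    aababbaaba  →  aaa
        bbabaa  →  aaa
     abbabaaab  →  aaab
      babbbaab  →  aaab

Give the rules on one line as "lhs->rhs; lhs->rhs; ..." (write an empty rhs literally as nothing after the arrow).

  | babbaa => baa => a
  | bbaa => aaa
  | abbbbbabbb => bbbabbb => ababbb => abb => ε
  | abb => ε

abb->; ba->; bab->; bb->a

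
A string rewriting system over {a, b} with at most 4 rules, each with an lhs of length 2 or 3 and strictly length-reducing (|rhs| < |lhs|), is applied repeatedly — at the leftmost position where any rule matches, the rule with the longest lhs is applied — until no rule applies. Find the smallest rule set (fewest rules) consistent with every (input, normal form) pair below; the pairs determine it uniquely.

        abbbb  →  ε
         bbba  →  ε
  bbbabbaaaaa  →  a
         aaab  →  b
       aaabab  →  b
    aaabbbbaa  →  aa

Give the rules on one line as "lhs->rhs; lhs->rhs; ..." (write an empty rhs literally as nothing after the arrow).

  | abbbb => bbbb => bb => ε
  | bbba => ba => ε
  | bbbabbaaaaa => babbaaaaa => bbaaaaa => aaaaa => aaa => a
  | aaab => ab => b

aaa->a; ab->b; ba->; bb->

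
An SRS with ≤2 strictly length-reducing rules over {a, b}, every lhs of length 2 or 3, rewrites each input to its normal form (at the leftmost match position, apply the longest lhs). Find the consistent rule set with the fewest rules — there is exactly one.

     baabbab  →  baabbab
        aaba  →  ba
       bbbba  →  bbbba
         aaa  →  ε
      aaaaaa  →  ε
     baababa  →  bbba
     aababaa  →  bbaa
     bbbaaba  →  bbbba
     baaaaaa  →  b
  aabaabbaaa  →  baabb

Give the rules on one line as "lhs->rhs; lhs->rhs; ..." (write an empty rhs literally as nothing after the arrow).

aaa->; aba->ba

  | baabbab
  | aaba => aba => ba
  | bbbba
  | aaa => ε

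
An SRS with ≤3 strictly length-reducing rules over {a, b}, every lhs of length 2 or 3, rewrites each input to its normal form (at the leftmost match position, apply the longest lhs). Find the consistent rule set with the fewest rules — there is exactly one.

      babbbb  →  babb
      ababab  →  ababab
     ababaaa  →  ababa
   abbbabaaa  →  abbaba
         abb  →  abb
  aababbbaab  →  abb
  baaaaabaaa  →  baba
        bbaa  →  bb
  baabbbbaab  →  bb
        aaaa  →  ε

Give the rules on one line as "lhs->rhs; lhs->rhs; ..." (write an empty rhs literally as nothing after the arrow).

aa->; aab->; bbb->bb

  | babbbb => babbb => babb
  | ababab
  | ababaaa => ababa
  | abbbabaaa => abbabaaa => abbaba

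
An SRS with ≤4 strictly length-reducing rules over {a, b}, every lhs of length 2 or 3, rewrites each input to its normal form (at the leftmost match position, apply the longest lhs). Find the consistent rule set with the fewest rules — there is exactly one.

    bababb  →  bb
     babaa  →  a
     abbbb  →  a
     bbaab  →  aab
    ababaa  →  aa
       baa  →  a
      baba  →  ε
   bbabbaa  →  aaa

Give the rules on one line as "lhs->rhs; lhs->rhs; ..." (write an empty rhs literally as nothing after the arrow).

  | bababb => babb => bb
  | babaa => baa => a
  | abbbb => abb => a
  | bbaab => aab

abb->a; ba->; bba->a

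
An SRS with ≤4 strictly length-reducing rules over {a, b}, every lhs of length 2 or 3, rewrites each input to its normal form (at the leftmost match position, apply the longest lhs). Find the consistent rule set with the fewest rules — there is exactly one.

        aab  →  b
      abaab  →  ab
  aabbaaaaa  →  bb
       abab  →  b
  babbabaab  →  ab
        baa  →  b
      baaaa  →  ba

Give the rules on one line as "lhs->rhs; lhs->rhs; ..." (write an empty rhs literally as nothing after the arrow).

  | aab => b
  | abaab => ab
  | aabbaaaaa => bbaaaaa => bbaa => bb
  | abab => b

aa->; aaa->; aba->; bab->aa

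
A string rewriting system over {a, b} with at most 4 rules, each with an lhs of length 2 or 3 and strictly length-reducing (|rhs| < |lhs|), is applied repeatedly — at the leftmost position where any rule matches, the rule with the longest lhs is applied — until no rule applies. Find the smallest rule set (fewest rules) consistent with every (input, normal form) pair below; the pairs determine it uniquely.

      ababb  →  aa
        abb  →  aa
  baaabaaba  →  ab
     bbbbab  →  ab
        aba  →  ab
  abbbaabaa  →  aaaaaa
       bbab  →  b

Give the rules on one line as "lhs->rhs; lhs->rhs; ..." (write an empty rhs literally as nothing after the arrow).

  | ababb => abbb => aab => aa
  | abb => aa
  | baaabaaba => baabaaba => babaaba => bbaaba => aba => ab
  | bbbbab => abbab => ab

aab->aa; ba->b; bb->a; bba->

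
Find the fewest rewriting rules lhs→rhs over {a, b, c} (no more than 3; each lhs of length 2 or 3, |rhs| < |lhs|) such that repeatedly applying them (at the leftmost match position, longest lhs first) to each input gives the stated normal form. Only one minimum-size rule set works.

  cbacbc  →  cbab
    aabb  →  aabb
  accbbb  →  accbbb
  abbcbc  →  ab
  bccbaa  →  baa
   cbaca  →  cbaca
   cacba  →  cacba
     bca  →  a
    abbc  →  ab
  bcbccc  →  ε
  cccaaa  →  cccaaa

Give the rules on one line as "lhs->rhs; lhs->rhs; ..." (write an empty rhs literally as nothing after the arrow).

bc->; bcc->bc; cbc->b

  | cbacbc => cbab
  | aabb
  | accbbb
  | abbcbc => abbc => ab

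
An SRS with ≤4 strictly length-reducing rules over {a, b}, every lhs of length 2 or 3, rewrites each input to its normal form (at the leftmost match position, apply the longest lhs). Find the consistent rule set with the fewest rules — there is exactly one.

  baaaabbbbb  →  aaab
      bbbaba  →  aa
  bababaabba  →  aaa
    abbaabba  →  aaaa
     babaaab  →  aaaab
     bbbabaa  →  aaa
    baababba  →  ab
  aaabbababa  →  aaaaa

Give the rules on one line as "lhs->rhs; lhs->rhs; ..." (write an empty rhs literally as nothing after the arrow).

  | baaaabbbbb => bbaabbbbb => aaabbbbb => aaabbb => aaab
  | bbbaba => ababa => abba => aa
  | bababaabba => bbabaabba => aabaabba => aabbbba => aabba => aaa
  | abbaabba => aaabba => aaaa

abb->a; ba->b; baa->bb; bb->a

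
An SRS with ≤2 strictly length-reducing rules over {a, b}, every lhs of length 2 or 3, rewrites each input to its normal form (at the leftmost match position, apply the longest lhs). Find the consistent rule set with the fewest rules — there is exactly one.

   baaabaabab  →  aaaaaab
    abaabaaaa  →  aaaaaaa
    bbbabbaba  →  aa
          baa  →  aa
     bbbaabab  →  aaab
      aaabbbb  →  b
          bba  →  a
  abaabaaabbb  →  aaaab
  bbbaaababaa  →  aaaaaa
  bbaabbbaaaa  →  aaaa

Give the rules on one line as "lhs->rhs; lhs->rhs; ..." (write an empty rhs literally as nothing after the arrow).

abb->b; ba->a

  | baaabaabab => aaabaabab => aaaaabab => aaaaaab
  | abaabaaaa => aaabaaaa => aaaaaaa
  | bbbabbaba => bbabbaba => babbaba => abbaba => baba => aba => aa
  | baa => aa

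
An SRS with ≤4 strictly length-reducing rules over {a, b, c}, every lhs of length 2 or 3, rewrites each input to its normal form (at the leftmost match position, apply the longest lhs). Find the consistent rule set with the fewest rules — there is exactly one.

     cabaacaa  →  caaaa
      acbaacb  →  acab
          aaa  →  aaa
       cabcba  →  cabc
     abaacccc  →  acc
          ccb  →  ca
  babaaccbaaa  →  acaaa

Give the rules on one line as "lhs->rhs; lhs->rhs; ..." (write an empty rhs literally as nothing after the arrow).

aac->a; ba->; baa->aa; ccb->ca

  | cabaacaa => caaacaa => caaaa
  | acbaacb => acaacb => acab
  | aaa
  | cabcba => cabc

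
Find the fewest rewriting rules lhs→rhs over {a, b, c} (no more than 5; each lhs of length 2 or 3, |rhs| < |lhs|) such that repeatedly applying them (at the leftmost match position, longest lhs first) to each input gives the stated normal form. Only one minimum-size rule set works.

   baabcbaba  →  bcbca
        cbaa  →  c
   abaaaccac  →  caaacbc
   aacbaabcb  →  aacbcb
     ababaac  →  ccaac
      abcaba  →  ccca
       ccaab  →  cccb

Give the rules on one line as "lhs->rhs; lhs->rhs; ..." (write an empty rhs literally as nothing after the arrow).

aab->cb; ab->c; baa->; cac->bc

  | baabcbaba => bcbaba => bcbca
  | cbaa => c
  | abaaaccac => caaaccac => caaacbc
  | aacbaabcb => aacbcb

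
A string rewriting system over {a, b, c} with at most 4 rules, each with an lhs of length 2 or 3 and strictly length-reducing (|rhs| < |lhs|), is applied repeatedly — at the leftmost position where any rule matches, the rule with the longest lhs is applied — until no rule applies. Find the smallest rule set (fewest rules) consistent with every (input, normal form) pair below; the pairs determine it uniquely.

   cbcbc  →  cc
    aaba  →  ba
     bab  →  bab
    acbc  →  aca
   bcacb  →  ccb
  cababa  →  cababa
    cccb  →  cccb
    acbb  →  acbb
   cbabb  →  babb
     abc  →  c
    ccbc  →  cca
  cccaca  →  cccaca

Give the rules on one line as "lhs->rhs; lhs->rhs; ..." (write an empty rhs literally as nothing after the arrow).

  | cbcbc => cabc => caa => cc
  | aaba => cba => ba
  | bab
  | acbc => aca

aa->c; bc->a; cba->ba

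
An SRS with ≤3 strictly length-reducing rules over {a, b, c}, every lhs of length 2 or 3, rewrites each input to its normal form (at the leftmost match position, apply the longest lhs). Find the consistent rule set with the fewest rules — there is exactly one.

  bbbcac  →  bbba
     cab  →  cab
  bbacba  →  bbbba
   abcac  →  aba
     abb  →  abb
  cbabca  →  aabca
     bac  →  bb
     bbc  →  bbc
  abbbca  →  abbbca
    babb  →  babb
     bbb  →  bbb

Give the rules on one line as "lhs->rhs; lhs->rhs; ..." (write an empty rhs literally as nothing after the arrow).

ac->b; cb->a

  | bbbcac => bbbcb => bbba
  | cab
  | bbacba => bbbba
  | abcac => abcb => aba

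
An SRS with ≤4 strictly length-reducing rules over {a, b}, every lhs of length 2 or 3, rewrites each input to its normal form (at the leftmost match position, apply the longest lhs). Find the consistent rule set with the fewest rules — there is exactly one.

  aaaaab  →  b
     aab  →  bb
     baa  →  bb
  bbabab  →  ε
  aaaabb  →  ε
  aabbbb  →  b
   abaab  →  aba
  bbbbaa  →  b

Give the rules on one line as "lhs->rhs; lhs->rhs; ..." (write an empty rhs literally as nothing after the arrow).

aa->b; bab->; bbb->ba

  | aaaaab => baaab => bbab => b
  | aab => bb
  | baa => bb
  | bbabab => bab => ε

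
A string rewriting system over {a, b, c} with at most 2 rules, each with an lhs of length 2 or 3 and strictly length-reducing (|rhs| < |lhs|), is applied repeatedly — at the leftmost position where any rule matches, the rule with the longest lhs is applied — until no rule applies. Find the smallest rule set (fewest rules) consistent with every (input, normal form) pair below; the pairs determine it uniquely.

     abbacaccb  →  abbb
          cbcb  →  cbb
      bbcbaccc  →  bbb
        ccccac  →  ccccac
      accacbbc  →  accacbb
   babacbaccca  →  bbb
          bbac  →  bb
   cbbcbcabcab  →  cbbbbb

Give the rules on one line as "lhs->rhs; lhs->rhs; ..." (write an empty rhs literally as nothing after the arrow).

ba->b; bc->b

  | abbacaccb => abbcaccb => abbaccb => abbccb => abbcb => abbb
  | cbcb => cbb
  | bbcbaccc => bbbaccc => bbbccc => bbbcc => bbbc => bbb
  | ccccac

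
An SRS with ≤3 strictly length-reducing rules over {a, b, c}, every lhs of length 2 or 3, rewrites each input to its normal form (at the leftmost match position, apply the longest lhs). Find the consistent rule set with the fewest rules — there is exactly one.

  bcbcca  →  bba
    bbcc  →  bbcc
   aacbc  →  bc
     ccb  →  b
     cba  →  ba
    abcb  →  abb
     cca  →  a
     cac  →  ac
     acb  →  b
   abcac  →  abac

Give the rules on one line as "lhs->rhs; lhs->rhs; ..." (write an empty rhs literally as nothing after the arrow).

  | bcbcca => bbcca => bbca => bba
  | bbcc
  | aacbc => acbc => cbc => bc
  | ccb => cb => b

acb->cb; ca->a; cb->b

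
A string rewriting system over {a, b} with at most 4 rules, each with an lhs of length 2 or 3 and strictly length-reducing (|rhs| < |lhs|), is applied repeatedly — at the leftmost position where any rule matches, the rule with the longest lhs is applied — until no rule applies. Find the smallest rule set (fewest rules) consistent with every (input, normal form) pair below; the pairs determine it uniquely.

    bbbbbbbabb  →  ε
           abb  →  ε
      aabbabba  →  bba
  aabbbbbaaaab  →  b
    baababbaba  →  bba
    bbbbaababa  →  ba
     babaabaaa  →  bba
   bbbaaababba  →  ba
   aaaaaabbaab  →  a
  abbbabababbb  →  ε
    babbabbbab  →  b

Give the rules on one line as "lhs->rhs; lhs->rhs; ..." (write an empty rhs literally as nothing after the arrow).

  | bbbbbbbabb => abbbbabb => abbbabb => abbabb => ababb => abb => ab => ε
  | abb => ab => ε
  | aabbabba => bbabba => bbaba => bba
  | aabbbbbaaaab => bbbbbaaaab => abbaaaab => abaaaab => aaaab => aab => b

aa->; ab->; abb->ab; bbb->a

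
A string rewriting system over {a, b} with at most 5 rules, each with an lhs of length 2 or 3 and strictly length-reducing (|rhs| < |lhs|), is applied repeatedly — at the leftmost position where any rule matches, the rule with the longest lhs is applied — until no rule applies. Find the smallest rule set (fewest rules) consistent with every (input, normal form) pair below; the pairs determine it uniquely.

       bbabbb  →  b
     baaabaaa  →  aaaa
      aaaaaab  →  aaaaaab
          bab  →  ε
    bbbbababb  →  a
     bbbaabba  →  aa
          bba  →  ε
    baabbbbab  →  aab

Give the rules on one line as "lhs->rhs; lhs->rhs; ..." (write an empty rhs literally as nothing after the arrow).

  | bbabbb => babbb => bb => b
  | baaabaaa => aabaaa => aaaa
  | aaaaaab
  | bab => ε

abb->a; ba->; bab->; bb->b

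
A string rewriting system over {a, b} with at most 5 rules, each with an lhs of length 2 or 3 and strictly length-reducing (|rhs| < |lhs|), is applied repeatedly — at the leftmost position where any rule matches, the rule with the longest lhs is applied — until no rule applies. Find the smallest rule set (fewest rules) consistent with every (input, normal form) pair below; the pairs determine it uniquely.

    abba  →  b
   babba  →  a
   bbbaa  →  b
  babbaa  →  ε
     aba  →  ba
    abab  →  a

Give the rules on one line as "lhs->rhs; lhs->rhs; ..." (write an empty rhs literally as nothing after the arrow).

aa->; ab->b; abb->ba; bb->a

  | abba => baa => b
  | babba => bbaa => aaa => a
  | bbbaa => abaa => baa => b
  | babbaa => bbaaa => aaaa => aa => ε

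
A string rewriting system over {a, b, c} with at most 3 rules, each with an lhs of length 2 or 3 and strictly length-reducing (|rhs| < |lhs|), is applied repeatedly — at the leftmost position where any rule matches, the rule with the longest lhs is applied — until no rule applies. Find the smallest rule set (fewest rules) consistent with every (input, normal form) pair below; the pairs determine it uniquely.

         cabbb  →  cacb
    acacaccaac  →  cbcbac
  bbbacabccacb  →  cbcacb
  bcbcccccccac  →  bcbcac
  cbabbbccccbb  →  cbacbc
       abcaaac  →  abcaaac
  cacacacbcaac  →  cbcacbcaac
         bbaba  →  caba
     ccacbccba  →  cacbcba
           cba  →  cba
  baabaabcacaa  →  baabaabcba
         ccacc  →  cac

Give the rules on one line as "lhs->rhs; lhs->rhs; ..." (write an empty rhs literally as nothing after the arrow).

aca->cb; bb->c; cc->c

  | cabbb => cacb
  | acacaccaac => cbcaccaac => cbcacaac => cbccbac => cbcbac
  | bbbacabccacb => cbacabccacb => cbcbbccacb => cbccccacb => cbcccacb => cbccacb => cbcacb
  | bcbcccccccac => bcbccccccac => bcbcccccac => bcbccccac => bcbcccac => bcbccac => bcbcac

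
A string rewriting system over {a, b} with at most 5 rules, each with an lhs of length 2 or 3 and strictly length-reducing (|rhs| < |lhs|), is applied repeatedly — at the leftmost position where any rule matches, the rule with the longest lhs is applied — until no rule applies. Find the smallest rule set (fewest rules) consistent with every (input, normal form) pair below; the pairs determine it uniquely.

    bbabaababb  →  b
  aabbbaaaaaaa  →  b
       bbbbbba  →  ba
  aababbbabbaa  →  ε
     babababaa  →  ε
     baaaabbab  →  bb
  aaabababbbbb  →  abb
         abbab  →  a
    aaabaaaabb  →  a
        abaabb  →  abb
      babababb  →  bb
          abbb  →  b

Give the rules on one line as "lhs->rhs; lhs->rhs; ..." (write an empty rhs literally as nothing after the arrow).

aa->b; baa->; bab->aa; bbb->a

  | bbabaababb => baaaababb => aababb => bbabb => baab => b
  | aabbbaaaaaaa => bbbbaaaaaaa => abaaaaaaa => aaaaaa => baaaa => aa => b
  | bbbbbba => abbba => aaa => ba
  | aababbbabbaa => bbabbbabbaa => baabbabbaa => bbabbaa => baabaa => baa => ε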